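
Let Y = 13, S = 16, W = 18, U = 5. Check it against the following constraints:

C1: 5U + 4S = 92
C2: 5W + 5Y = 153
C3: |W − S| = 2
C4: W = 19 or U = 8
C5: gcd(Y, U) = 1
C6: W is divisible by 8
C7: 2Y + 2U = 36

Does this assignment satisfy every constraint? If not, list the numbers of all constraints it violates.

No — constraints 1, 2, 4, and 6 are not satisfied.

C1: 5U + 4S = 5(5) + 4(16) = 89, not 92 — violated.
C2: 5W + 5Y = 5(18) + 5(13) = 155, not 153 — violated.
C3: |18 − 16| = 2 — OK.
C4: W = 18 ≠ 19 and U = 5 ≠ 8; both disjuncts false — violated.
C5: gcd(13, 5) = 1 — OK.
C6: 18 = 8×2 + 2, so 8 does not divide 18 — violated.
C7: 2Y + 2U = 2(13) + 2(5) = 36 — OK.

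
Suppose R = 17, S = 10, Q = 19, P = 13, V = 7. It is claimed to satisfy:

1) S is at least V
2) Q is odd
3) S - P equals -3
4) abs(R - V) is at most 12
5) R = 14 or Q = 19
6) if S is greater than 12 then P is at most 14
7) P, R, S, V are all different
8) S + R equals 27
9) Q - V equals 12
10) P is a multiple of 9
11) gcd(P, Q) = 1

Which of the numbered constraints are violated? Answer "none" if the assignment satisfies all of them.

1) S = 10, V = 7; 10 ≥ 7 — holds.
2) Q = 19 is odd — holds.
3) S - P = 10 - 13 = -3 — holds.
4) abs(17 - 7) = 10; 10 ≤ 12 — holds.
5) R = 17 ≠ 14, but Q = 19 = 19 (second disjunct) — holds.
6) S = 10, not > 12; antecedent false, conditional vacuously true — holds.
7) values 13, 17, 10, 7 are pairwise distinct — holds.
8) S + R = 10 + 17 = 27 — holds.
9) Q - V = 19 - 7 = 12 — holds.
10) 13 = 9*1 + 4, so 9 does not divide 13 — does not hold.
11) gcd(13, 19) = 1 — holds.

Constraint 10 does not hold.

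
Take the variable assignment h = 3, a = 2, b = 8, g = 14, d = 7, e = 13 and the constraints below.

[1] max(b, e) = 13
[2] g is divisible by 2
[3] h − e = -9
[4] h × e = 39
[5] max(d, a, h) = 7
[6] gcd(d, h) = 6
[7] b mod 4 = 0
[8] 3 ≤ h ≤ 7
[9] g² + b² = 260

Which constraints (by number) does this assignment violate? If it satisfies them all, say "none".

Constraints 3 and 6 do not hold.

[1] max(8, 13) = 13 — holds.
[2] 14 / 2 = 7, so 2 divides 14 — holds.
[3] h − e = 3 − 13 = -10, not -9 — does not hold.
[4] h × e = 3 × 13 = 39 — holds.
[5] max(7, 2, 3) = 7 — holds.
[6] gcd(7, 3) = 1, not 6 — does not hold.
[7] 8 mod 4 = 0 — holds.
[8] h = 3 lies in [3, 7] — holds.
[9] g² + b² = 14² + 8² = 196 + 64 = 260 — holds.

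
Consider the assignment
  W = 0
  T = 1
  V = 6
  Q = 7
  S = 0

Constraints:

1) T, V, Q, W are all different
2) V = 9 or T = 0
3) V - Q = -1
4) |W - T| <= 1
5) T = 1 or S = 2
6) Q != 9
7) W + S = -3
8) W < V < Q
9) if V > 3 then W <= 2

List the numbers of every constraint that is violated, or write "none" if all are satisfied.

Constraints 2, 7 do not hold.

1) values 1, 6, 7, 0 are pairwise distinct  yes
2) V = 6 ≠ 9 and T = 1 ≠ 0; both disjuncts false  no
3) V - Q = 6 - 7 = -1  yes
4) |0 - 1| = 1; 1 ≤ 1  yes
5) T = 1 = 1 (first disjunct)  yes
6) Q = 7, and 7 ≠ 9  yes
7) W + S = 0 + 0 = 0, not -3  no
8) values 0 < 6 < 7  yes
9) V = 6 > 3, so we need W ≤ 2; W = 0 ≤ 2  yes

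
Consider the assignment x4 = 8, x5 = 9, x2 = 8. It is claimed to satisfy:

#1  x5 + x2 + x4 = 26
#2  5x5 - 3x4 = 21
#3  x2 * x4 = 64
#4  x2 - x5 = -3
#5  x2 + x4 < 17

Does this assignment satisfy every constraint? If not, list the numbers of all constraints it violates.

#1 x5 + x2 + x4 = 9 + 8 + 8 = 25, not 26 — violated.
#2 5x5 - 3x4 = 5(9) - 3(8) = 21 — satisfied.
#3 x2 * x4 = 8 * 8 = 64 — satisfied.
#4 x2 - x5 = 8 - 9 = -1, not -3 — violated.
#5 x2 + x4 = 8 + 8 = 16; 16 < 17 — satisfied.

No — constraints 1 and 4 are not satisfied.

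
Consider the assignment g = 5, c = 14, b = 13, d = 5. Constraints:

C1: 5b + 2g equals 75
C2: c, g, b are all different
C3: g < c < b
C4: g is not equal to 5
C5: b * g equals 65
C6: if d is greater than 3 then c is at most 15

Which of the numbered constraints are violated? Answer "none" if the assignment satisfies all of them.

C1: 5b + 2g = 5(13) + 2(5) = 75  ✓
C2: values 14, 5, 13 are pairwise distinct  ✓
C3: values 5, 14, 13; c = 14 is not < b = 13  ✗
C4: g = 5, but 5 is required to differ  ✗
C5: b * g = 13 * 5 = 65  ✓
C6: d = 5 > 3, so we need c ≤ 15; c = 14 ≤ 15  ✓

Constraints 3, 4 do not hold.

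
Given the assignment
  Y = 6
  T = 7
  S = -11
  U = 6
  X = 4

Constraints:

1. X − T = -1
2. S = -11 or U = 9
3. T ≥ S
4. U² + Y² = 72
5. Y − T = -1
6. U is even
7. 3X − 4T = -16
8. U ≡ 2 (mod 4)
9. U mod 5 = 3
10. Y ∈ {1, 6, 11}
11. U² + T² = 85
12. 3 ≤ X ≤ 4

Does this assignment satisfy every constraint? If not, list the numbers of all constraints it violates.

Constraints 1 and 9 are violated.

1. X − T = 4 − 7 = -3, not -1  ✘
2. S = -11 = -11 (first disjunct)  ✔
3. T = 7, S = -11; 7 ≥ -11  ✔
4. U² + Y² = 6² + 6² = 36 + 36 = 72  ✔
5. Y − T = 6 − 7 = -1  ✔
6. U = 6 is even  ✔
7. 3X − 4T = 3(4) − 4(7) = -16  ✔
8. 6 mod 4 = 2  ✔
9. 6 mod 5 = 1, not 3  ✘
10. Y = 6 is in {1, 6, 11}  ✔
11. U² + T² = 6² + 7² = 36 + 49 = 85  ✔
12. X = 4 lies in [3, 4]  ✔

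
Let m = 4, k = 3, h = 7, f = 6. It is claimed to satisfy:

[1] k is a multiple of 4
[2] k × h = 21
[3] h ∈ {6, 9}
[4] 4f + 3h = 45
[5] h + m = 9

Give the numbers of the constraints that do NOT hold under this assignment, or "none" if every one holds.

[1] 3 = 4×0 + 3, so 4 does not divide 3 — does not hold.
[2] k × h = 3 × 7 = 21 — holds.
[3] h = 7 is not in {6, 9} — does not hold.
[4] 4f + 3h = 4(6) + 3(7) = 45 — holds.
[5] h + m = 7 + 4 = 11, not 9 — does not hold.

Violated: 1, 3, and 5.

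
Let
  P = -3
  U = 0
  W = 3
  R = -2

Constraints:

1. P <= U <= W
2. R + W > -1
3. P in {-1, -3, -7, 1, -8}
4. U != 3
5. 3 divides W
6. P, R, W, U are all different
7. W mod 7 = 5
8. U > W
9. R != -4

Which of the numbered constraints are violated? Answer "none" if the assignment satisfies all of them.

1. values -3 <= 0 <= 3 — OK.
2. R + W = -2 + 3 = 1; 1 > -1 — OK.
3. P = -3 is in {-1, -3, -7, 1, -8} — OK.
4. U = 0, and 0 ≠ 3 — OK.
5. 3 / 3 = 1, so 3 divides 3 — OK.
6. values -3, -2, 3, 0 are pairwise distinct — OK.
7. 3 mod 7 = 3, not 5 — violated.
8. U = 0, W = 3; 0 ≤ 3 (want >) — violated.
9. R = -2, and -2 ≠ -4 — OK.

Constraints 7 and 8 do not hold.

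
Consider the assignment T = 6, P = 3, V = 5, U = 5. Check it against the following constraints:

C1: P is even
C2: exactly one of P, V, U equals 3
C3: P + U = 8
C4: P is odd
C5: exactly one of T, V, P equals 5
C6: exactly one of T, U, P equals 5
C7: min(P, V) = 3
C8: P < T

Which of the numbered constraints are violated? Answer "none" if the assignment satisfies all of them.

Violated: 1.

C1: P = 3 is odd — violated.
C2: P=3, V=5, U=5; 1 of them equals 3 — satisfied.
C3: P + U = 3 + 5 = 8 — satisfied.
C4: P = 3 is odd — satisfied.
C5: T=6, V=5, P=3; 1 of them equals 5 — satisfied.
C6: T=6, U=5, P=3; 1 of them equals 5 — satisfied.
C7: min(3, 5) = 3 — satisfied.
C8: P = 3, T = 6; 3 < 6 — satisfied.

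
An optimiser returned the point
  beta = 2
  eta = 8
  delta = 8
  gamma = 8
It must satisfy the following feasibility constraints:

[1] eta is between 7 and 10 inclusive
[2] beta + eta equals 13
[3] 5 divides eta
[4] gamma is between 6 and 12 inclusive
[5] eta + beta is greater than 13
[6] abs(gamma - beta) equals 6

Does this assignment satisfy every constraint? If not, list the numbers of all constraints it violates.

Violated: 2, 3, 5.

[1] eta = 8 lies in [7, 10] — OK.
[2] beta + eta = 2 + 8 = 10, not 13 — violated.
[3] 8 = 5*1 + 3, so 5 does not divide 8 — violated.
[4] gamma = 8 lies in [6, 12] — OK.
[5] eta + beta = 8 + 2 = 10; 10 ≤ 13, bound 13 not met — violated.
[6] abs(8 - 2) = 6 — OK.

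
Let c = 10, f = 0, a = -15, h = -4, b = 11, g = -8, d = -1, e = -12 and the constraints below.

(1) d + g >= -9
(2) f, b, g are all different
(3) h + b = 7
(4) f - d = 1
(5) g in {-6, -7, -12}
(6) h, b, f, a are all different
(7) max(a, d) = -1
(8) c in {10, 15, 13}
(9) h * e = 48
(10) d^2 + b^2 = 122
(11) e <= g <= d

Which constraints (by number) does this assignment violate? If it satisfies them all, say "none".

Constraint 5 does not hold.

(1) d + g = -1 + (-8) = -9; -9 ≥ -9 — OK.
(2) values 0, 11, -8 are pairwise distinct — OK.
(3) h + b = -4 + 11 = 7 — OK.
(4) f - d = 0 - (-1) = 1 — OK.
(5) g = -8 is not in {-6, -7, -12} — violated.
(6) values -4, 11, 0, -15 are pairwise distinct — OK.
(7) max(-15, -1) = -1 — OK.
(8) c = 10 is in {10, 15, 13} — OK.
(9) h * e = -4 * (-12) = 48 — OK.
(10) d^2 + b^2 = (-1)^2 + 11^2 = 1 + 121 = 122 — OK.
(11) values -12 <= -8 <= -1 — OK.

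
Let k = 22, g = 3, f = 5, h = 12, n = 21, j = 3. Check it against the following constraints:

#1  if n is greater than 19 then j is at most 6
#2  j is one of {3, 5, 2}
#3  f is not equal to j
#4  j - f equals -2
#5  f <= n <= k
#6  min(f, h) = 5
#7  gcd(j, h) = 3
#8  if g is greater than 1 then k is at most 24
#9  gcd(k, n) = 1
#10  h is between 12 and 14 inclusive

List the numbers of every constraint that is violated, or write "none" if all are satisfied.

#1 n = 21 > 19, so we need j ≤ 6; j = 3 ≤ 6  true
#2 j = 3 is in {3, 5, 2}  true
#3 f = 5, j = 3; distinct  true
#4 j - f = 3 - 5 = -2  true
#5 values 5 <= 21 <= 22  true
#6 min(5, 12) = 5  true
#7 gcd(3, 12) = 3  true
#8 g = 3 > 1, so we need k ≤ 24; k = 22 ≤ 24  true
#9 gcd(22, 21) = 1  true
#10 h = 12 lies in [12, 14]  true

Yes — all constraints hold.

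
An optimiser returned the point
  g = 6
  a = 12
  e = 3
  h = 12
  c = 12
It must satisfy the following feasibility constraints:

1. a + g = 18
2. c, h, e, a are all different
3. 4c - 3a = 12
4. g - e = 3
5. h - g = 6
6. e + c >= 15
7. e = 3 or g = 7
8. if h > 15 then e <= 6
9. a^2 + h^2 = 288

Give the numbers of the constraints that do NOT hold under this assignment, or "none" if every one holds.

Constraint 2 is violated.

1. a + g = 12 + 6 = 18  OK
2. c = h = 12, not all different  FAIL
3. 4c - 3a = 4(12) - 3(12) = 12  OK
4. g - e = 6 - 3 = 3  OK
5. h - g = 12 - 6 = 6  OK
6. e + c = 3 + 12 = 15; 15 ≥ 15  OK
7. e = 3 = 3 (first disjunct)  OK
8. h = 12, not > 15; antecedent false, conditional vacuously true  OK
9. a^2 + h^2 = 12^2 + 12^2 = 144 + 144 = 288  OK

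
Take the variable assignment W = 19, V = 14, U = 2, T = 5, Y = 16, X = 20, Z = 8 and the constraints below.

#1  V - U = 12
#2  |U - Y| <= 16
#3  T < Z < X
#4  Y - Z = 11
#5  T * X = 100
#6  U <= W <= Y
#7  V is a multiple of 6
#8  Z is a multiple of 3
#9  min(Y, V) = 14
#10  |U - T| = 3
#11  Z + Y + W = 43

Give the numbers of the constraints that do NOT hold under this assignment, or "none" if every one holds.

Constraints 4, 6, 7, and 8 do not hold.

#1 V - U = 14 - 2 = 12 — holds.
#2 |2 - 16| = 14; 14 ≤ 16 — holds.
#3 values 5 < 8 < 20 — holds.
#4 Y - Z = 16 - 8 = 8, not 11 — fails.
#5 T * X = 5 * 20 = 100 — holds.
#6 values 2, 19, 16; W = 19 is not <= Y = 16 — fails.
#7 14 = 6*2 + 2, so 6 does not divide 14 — fails.
#8 8 = 3*2 + 2, so 3 does not divide 8 — fails.
#9 min(16, 14) = 14 — holds.
#10 |2 - 5| = 3 — holds.
#11 Z + Y + W = 8 + 16 + 19 = 43 — holds.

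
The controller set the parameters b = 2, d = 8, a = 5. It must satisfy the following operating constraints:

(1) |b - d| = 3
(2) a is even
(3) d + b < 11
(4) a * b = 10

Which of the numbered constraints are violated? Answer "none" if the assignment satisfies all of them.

Constraints 1 and 2 are violated.

(1) |2 - 8| = 6, not 3 — violated.
(2) a = 5 is odd — violated.
(3) d + b = 8 + 2 = 10; 10 < 11 — OK.
(4) a * b = 5 * 2 = 10 — OK.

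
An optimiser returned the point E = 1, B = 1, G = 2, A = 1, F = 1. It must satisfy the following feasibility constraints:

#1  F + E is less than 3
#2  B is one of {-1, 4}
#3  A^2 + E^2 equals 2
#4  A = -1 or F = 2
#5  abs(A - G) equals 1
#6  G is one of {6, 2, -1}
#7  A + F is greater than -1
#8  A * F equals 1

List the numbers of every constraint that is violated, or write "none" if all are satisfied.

Constraints 2, 4 are violated.

#1 F + E = 1 + 1 = 2; 2 < 3 — holds.
#2 B = 1 is not in {-1, 4} — fails.
#3 A^2 + E^2 = 1^2 + 1^2 = 1 + 1 = 2 — holds.
#4 A = 1 ≠ -1 and F = 1 ≠ 2; both disjuncts false — fails.
#5 abs(1 - 2) = 1 — holds.
#6 G = 2 is in {6, 2, -1} — holds.
#7 A + F = 1 + 1 = 2; 2 > -1 — holds.
#8 A * F = 1 * 1 = 1 — holds.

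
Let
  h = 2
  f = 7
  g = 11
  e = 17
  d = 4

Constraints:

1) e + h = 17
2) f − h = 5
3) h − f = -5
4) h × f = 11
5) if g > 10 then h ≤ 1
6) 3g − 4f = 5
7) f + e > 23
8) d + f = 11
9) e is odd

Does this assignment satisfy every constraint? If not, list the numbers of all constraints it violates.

Violated: 1, 4, and 5.

1) e + h = 17 + 2 = 19, not 17  FAIL
2) f − h = 7 − 2 = 5  OK
3) h − f = 2 − 7 = -5  OK
4) h × f = 2 × 7 = 14, not 11  FAIL
5) g = 11 > 10, so we need h ≤ 1; but h = 2 > 1  FAIL
6) 3g − 4f = 3(11) − 4(7) = 5  OK
7) f + e = 7 + 17 = 24; 24 > 23  OK
8) d + f = 4 + 7 = 11  OK
9) e = 17 is odd  OK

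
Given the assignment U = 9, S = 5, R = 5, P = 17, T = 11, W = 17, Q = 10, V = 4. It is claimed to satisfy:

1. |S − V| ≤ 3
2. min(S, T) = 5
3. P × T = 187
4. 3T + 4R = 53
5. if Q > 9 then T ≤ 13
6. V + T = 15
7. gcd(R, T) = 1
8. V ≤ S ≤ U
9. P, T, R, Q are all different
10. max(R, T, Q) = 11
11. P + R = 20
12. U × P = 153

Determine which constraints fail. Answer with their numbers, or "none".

1. |5 − 4| = 1; 1 ≤ 3 — holds.
2. min(5, 11) = 5 — holds.
3. P × T = 17 × 11 = 187 — holds.
4. 3T + 4R = 3(11) + 4(5) = 53 — holds.
5. Q = 10 > 9, so we need T ≤ 13; T = 11 ≤ 13 — holds.
6. V + T = 4 + 11 = 15 — holds.
7. gcd(5, 11) = 1 — holds.
8. values 4 ≤ 5 ≤ 9 — holds.
9. values 17, 11, 5, 10 are pairwise distinct — holds.
10. max(5, 11, 10) = 11 — holds.
11. P + R = 17 + 5 = 22, not 20 — fails.
12. U × P = 9 × 17 = 153 — holds.

Violated: 11.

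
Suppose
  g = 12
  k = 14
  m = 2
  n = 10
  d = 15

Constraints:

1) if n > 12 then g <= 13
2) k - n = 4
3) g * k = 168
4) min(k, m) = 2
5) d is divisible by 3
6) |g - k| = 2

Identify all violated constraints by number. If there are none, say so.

1) n = 10, not > 12; antecedent false, conditional vacuously true — satisfied.
2) k - n = 14 - 10 = 4 — satisfied.
3) g * k = 12 * 14 = 168 — satisfied.
4) min(14, 2) = 2 — satisfied.
5) 15 / 3 = 5, so 3 divides 15 — satisfied.
6) |12 - 14| = 2 — satisfied.

Yes — all constraints hold.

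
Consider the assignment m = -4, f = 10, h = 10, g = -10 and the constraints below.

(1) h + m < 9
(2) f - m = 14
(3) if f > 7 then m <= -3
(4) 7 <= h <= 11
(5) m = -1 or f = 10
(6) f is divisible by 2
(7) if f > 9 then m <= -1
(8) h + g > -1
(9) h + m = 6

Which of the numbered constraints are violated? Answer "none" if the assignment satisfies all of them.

None — every constraint holds.

(1) h + m = 10 + (-4) = 6; 6 < 9  yes
(2) f - m = 10 - (-4) = 14  yes
(3) f = 10 > 7, so we need m ≤ -3; m = -4 ≤ -3  yes
(4) h = 10 lies in [7, 11]  yes
(5) m = -4 ≠ -1, but f = 10 = 10 (second disjunct)  yes
(6) 10 / 2 = 5, so 2 divides 10  yes
(7) f = 10 > 9, so we need m ≤ -1; m = -4 ≤ -1  yes
(8) h + g = 10 + (-10) = 0; 0 > -1  yes
(9) h + m = 10 + (-4) = 6  yes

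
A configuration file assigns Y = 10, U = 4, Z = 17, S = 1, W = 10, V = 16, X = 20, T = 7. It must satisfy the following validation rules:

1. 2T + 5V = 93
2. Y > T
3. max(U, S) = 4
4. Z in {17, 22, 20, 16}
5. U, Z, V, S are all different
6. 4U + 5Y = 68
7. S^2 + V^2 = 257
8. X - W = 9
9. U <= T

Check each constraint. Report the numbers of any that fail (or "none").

1. 2T + 5V = 2(7) + 5(16) = 94, not 93 — violated.
2. Y = 10, T = 7; 10 > 7 — satisfied.
3. max(4, 1) = 4 — satisfied.
4. Z = 17 is in {17, 22, 20, 16} — satisfied.
5. values 4, 17, 16, 1 are pairwise distinct — satisfied.
6. 4U + 5Y = 4(4) + 5(10) = 66, not 68 — violated.
7. S^2 + V^2 = 1^2 + 16^2 = 1 + 256 = 257 — satisfied.
8. X - W = 20 - 10 = 10, not 9 — violated.
9. U = 4, T = 7; 4 ≤ 7 — satisfied.

Violated: 1, 6, and 8.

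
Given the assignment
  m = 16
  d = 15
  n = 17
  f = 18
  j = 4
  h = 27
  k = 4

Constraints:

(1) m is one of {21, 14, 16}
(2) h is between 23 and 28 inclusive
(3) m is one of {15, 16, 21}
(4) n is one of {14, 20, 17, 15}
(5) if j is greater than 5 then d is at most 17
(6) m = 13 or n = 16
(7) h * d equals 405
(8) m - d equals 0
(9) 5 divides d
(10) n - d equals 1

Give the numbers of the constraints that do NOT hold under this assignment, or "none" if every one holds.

Violated: 6, 8, and 10.

(1) m = 16 is in {21, 14, 16}  holds
(2) h = 27 lies in [23, 28]  holds
(3) m = 16 is in {15, 16, 21}  holds
(4) n = 17 is in {14, 20, 17, 15}  holds
(5) j = 4, not > 5; antecedent false, conditional vacuously true  holds
(6) m = 16 ≠ 13 and n = 17 ≠ 16; both disjuncts false  fails
(7) h * d = 27 * 15 = 405  holds
(8) m - d = 16 - 15 = 1, not 0  fails
(9) 15 / 5 = 3, so 5 divides 15  holds
(10) n - d = 17 - 15 = 2, not 1  fails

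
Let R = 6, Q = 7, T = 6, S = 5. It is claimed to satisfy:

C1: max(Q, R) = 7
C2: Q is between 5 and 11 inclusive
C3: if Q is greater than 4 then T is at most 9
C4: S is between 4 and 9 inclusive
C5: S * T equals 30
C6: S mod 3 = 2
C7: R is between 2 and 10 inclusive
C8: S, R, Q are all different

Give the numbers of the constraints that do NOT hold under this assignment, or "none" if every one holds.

The assignment satisfies every constraint.

C1: max(7, 6) = 7 — OK.
C2: Q = 7 lies in [5, 11] — OK.
C3: Q = 7 > 4, so we need T ≤ 9; T = 6 ≤ 9 — OK.
C4: S = 5 lies in [4, 9] — OK.
C5: S * T = 5 * 6 = 30 — OK.
C6: 5 mod 3 = 2 — OK.
C7: R = 6 lies in [2, 10] — OK.
C8: values 5, 6, 7 are pairwise distinct — OK.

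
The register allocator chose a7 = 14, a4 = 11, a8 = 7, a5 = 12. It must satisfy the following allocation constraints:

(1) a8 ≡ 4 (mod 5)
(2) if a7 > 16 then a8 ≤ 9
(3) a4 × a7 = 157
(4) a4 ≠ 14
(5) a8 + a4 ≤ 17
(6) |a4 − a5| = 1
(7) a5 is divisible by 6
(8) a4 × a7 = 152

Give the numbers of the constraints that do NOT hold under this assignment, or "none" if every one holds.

Violated: 1, 3, 5, and 8.

(1) 7 mod 5 = 2, not 4  no
(2) a7 = 14, not > 16; antecedent false, conditional vacuously true  yes
(3) a4 × a7 = 11 × 14 = 154, not 157  no
(4) a4 = 11, and 11 ≠ 14  yes
(5) a8 + a4 = 7 + 11 = 18; 18 > 17, bound 17 not met  no
(6) |11 − 12| = 1  yes
(7) 12 / 6 = 2, so 6 divides 12  yes
(8) a4 × a7 = 11 × 14 = 154, not 152  no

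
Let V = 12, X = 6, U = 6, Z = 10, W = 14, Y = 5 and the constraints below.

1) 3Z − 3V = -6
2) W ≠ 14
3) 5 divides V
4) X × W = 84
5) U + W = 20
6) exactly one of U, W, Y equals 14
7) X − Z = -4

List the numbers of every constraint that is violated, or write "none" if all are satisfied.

No — constraints 2, 3 are not satisfied.

1) 3Z − 3V = 3(10) − 3(12) = -6  ✔
2) W = 14, but 14 is required to differ  ✘
3) 12 = 5×2 + 2, so 5 does not divide 12  ✘
4) X × W = 6 × 14 = 84  ✔
5) U + W = 6 + 14 = 20  ✔
6) U=6, W=14, Y=5; 1 of them equals 14  ✔
7) X − Z = 6 − 10 = -4  ✔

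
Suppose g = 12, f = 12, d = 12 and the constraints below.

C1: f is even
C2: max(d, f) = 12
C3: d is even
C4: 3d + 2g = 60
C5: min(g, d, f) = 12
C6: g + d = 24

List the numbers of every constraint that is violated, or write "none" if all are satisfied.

Yes — all constraints hold.

C1: f = 12 is even  true
C2: max(12, 12) = 12  true
C3: d = 12 is even  true
C4: 3d + 2g = 3(12) + 2(12) = 60  true
C5: min(12, 12, 12) = 12  true
C6: g + d = 12 + 12 = 24  true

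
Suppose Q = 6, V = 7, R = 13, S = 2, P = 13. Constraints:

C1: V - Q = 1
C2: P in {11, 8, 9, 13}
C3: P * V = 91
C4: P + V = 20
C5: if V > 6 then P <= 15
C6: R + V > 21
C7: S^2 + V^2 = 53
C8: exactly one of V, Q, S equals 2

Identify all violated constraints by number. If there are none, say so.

C1: V - Q = 7 - 6 = 1 — holds.
C2: P = 13 is in {11, 8, 9, 13} — holds.
C3: P * V = 13 * 7 = 91 — holds.
C4: P + V = 13 + 7 = 20 — holds.
C5: V = 7 > 6, so we need P ≤ 15; P = 13 ≤ 15 — holds.
C6: R + V = 13 + 7 = 20; 20 ≤ 21, bound 21 not met — fails.
C7: S^2 + V^2 = 2^2 + 7^2 = 4 + 49 = 53 — holds.
C8: V=7, Q=6, S=2; 1 of them equals 2 — holds.

The assignment fails constraint 6.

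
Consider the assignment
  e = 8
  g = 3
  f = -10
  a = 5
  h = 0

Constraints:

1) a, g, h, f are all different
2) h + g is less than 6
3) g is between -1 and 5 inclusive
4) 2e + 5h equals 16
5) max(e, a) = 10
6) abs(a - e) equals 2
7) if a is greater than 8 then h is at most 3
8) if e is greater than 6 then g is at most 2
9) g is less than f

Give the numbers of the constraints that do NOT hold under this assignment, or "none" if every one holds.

1) values 5, 3, 0, -10 are pairwise distinct  ✔
2) h + g = 0 + 3 = 3; 3 < 6  ✔
3) g = 3 lies in [-1, 5]  ✔
4) 2e + 5h = 2(8) + 5(0) = 16  ✔
5) max(8, 5) = 8, not 10  ✘
6) abs(5 - 8) = 3, not 2  ✘
7) a = 5, not > 8; antecedent false, conditional vacuously true  ✔
8) e = 8 > 6, so we need g ≤ 2; but g = 3 > 2  ✘
9) g = 3, f = -10; 3 ≥ -10 (want <)  ✘

No — constraints 5, 6, 8, 9 are not satisfied.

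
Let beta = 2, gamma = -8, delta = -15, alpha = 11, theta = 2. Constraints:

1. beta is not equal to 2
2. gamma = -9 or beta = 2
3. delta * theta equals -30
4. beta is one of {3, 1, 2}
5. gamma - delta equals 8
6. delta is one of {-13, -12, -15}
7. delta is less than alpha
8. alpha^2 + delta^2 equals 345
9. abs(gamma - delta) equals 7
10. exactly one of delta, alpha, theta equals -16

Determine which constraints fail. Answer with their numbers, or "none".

No — constraints 1, 5, 8, 10 are not satisfied.

1. beta = 2, but 2 is required to differ — fails.
2. gamma = -8 ≠ -9, but beta = 2 = 2 (second disjunct) — holds.
3. delta * theta = -15 * 2 = -30 — holds.
4. beta = 2 is in {3, 1, 2} — holds.
5. gamma - delta = -8 - (-15) = 7, not 8 — fails.
6. delta = -15 is in {-13, -12, -15} — holds.
7. delta = -15, alpha = 11; -15 < 11 — holds.
8. alpha^2 + delta^2 = 11^2 + (-15)^2 = 121 + 225 = 346, not 345 — fails.
9. abs(-8 - (-15)) = 7 — holds.
10. delta=-15, alpha=11, theta=2; 0 of them equal -16, not exactly one — fails.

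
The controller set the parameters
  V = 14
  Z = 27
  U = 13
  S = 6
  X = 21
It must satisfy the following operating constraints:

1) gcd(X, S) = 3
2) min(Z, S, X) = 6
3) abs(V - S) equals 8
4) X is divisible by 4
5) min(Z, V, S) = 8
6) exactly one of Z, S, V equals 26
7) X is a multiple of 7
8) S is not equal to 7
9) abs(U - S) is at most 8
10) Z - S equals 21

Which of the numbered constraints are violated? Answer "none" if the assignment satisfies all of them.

Violated: 4, 5, 6.

1) gcd(21, 6) = 3 — satisfied.
2) min(27, 6, 21) = 6 — satisfied.
3) abs(14 - 6) = 8 — satisfied.
4) 21 = 4*5 + 1, so 4 does not divide 21 — violated.
5) min(27, 14, 6) = 6, not 8 — violated.
6) Z=27, S=6, V=14; 0 of them equal 26, not exactly one — violated.
7) 21 / 7 = 3, so 7 divides 21 — satisfied.
8) S = 6, and 6 ≠ 7 — satisfied.
9) abs(13 - 6) = 7; 7 ≤ 8 — satisfied.
10) Z - S = 27 - 6 = 21 — satisfied.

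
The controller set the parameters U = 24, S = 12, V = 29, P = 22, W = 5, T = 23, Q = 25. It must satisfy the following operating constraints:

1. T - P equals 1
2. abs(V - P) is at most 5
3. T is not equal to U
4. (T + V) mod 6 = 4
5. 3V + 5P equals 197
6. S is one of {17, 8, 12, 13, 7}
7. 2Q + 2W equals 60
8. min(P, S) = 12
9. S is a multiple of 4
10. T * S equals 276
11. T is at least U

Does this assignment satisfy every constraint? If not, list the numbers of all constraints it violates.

The assignment fails constraints 2 and 11.

1. T - P = 23 - 22 = 1 — holds.
2. abs(29 - 22) = 7; 7 > 5, exceeds bound 5 — does not hold.
3. T = 23, U = 24; distinct — holds.
4. T + V = 52; 52 mod 6 = 4 — holds.
5. 3V + 5P = 3(29) + 5(22) = 197 — holds.
6. S = 12 is in {17, 8, 12, 13, 7} — holds.
7. 2Q + 2W = 2(25) + 2(5) = 60 — holds.
8. min(22, 12) = 12 — holds.
9. 12 / 4 = 3, so 4 divides 12 — holds.
10. T * S = 23 * 12 = 276 — holds.
11. T = 23, U = 24; 23 < 24 (want ≥) — does not hold.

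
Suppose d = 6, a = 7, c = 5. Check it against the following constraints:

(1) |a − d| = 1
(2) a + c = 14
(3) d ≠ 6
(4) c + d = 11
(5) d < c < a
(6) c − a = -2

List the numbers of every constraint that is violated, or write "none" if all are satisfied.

Constraints 2, 3, 5 do not hold.

(1) |7 − 6| = 1  ✓
(2) a + c = 7 + 5 = 12, not 14  ✗
(3) d = 6, but 6 is required to differ  ✗
(4) c + d = 5 + 6 = 11  ✓
(5) values 6, 5, 7; d = 6 is not < c = 5  ✗
(6) c − a = 5 − 7 = -2  ✓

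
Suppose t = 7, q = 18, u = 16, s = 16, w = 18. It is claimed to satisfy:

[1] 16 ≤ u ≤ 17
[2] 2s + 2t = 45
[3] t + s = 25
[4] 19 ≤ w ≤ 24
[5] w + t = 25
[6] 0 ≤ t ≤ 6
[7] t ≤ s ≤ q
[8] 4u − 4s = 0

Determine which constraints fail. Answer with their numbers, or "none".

Constraints 2, 3, 4, 6 are violated.

[1] u = 16 lies in [16, 17] — holds.
[2] 2s + 2t = 2(16) + 2(7) = 46, not 45 — fails.
[3] t + s = 7 + 16 = 23, not 25 — fails.
[4] w = 18 is outside [19, 24] — fails.
[5] w + t = 18 + 7 = 25 — holds.
[6] t = 7 is outside [0, 6] — fails.
[7] values 7 ≤ 16 ≤ 18 — holds.
[8] 4u − 4s = 4(16) − 4(16) = 0 — holds.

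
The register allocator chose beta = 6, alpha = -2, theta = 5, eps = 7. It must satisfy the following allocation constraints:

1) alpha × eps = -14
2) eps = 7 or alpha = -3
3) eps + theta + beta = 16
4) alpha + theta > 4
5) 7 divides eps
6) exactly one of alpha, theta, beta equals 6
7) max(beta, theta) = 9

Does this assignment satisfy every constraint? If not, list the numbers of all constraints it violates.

1) alpha × eps = -2 × 7 = -14 — holds.
2) eps = 7 = 7 (first disjunct) — holds.
3) eps + theta + beta = 7 + 5 + 6 = 18, not 16 — fails.
4) alpha + theta = -2 + 5 = 3; 3 ≤ 4, bound 4 not met — fails.
5) 7 / 7 = 1, so 7 divides 7 — holds.
6) alpha=-2, theta=5, beta=6; 1 of them equals 6 — holds.
7) max(6, 5) = 6, not 9 — fails.

Constraints 3, 4, and 7 are violated.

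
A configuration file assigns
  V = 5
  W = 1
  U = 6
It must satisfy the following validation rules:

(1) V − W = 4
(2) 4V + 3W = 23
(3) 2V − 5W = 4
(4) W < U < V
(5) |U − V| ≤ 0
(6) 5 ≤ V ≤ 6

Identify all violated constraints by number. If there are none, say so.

Constraints 3, 4, and 5 are violated.

(1) V − W = 5 − 1 = 4  holds
(2) 4V + 3W = 4(5) + 3(1) = 23  holds
(3) 2V − 5W = 2(5) − 5(1) = 5, not 4  fails
(4) values 1, 6, 5; U = 6 is not < V = 5  fails
(5) |6 − 5| = 1; 1 > 0, exceeds bound 0  fails
(6) V = 5 lies in [5, 6]  holds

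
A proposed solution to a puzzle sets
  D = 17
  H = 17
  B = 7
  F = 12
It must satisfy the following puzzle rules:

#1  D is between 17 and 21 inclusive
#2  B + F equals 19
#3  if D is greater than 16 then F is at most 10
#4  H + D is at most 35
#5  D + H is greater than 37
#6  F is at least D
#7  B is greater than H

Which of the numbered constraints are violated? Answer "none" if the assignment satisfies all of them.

Constraints 3, 5, 6, and 7 are violated.

#1 D = 17 lies in [17, 21] — satisfied.
#2 B + F = 7 + 12 = 19 — satisfied.
#3 D = 17 > 16, so we need F ≤ 10; but F = 12 > 10 — violated.
#4 H + D = 17 + 17 = 34; 34 ≤ 35 — satisfied.
#5 D + H = 17 + 17 = 34; 34 ≤ 37, bound 37 not met — violated.
#6 F = 12, D = 17; 12 < 17 (want ≥) — violated.
#7 B = 7, H = 17; 7 ≤ 17 (want >) — violated.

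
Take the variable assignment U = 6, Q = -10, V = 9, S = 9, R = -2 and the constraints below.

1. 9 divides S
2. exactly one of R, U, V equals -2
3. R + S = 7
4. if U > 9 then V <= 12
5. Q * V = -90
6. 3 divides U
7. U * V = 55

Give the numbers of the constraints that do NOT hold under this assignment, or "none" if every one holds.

1. 9 / 9 = 1, so 9 divides 9 — OK.
2. R=-2, U=6, V=9; 1 of them equals -2 — OK.
3. R + S = -2 + 9 = 7 — OK.
4. U = 6, not > 9; antecedent false, conditional vacuously true — OK.
5. Q * V = -10 * 9 = -90 — OK.
6. 6 / 3 = 2, so 3 divides 6 — OK.
7. U * V = 6 * 9 = 54, not 55 — violated.

The assignment fails constraint 7.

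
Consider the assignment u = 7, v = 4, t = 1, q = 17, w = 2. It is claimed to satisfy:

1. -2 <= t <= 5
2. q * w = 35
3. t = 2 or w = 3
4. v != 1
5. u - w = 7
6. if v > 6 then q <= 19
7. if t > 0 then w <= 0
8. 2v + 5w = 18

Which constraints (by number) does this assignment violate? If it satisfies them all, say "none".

Constraints 2, 3, 5, and 7 are violated.

1. t = 1 lies in [-2, 5] — OK.
2. q * w = 17 * 2 = 34, not 35 — violated.
3. t = 1 ≠ 2 and w = 2 ≠ 3; both disjuncts false — violated.
4. v = 4, and 4 ≠ 1 — OK.
5. u - w = 7 - 2 = 5, not 7 — violated.
6. v = 4, not > 6; antecedent false, conditional vacuously true — OK.
7. t = 1 > 0, so we need w ≤ 0; but w = 2 > 0 — violated.
8. 2v + 5w = 2(4) + 5(2) = 18 — OK.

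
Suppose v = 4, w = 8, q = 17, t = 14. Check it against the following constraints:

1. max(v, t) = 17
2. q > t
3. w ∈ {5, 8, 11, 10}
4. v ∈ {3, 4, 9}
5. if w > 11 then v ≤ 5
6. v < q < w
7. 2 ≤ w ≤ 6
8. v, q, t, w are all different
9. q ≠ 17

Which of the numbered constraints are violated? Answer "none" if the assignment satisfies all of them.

1. max(4, 14) = 14, not 17  ✗
2. q = 17, t = 14; 17 > 14  ✓
3. w = 8 is in {5, 8, 11, 10}  ✓
4. v = 4 is in {3, 4, 9}  ✓
5. w = 8, not > 11; antecedent false, conditional vacuously true  ✓
6. values 4, 17, 8; q = 17 is not < w = 8  ✗
7. w = 8 is outside [2, 6]  ✗
8. values 4, 17, 14, 8 are pairwise distinct  ✓
9. q = 17, but 17 is required to differ  ✗

The assignment fails constraints 1, 6, 7, and 9.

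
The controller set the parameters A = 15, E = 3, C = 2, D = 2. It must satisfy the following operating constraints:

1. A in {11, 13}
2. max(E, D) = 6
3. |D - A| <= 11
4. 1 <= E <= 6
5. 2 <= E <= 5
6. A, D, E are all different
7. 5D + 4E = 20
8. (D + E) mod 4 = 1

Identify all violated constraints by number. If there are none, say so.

Constraints 1, 2, 3, 7 do not hold.

1. A = 15 is not in {11, 13}  FAIL
2. max(3, 2) = 3, not 6  FAIL
3. |2 - 15| = 13; 13 > 11, exceeds bound 11  FAIL
4. E = 3 lies in [1, 6]  OK
5. E = 3 lies in [2, 5]  OK
6. values 15, 2, 3 are pairwise distinct  OK
7. 5D + 4E = 5(2) + 4(3) = 22, not 20  FAIL
8. D + E = 5; 5 mod 4 = 1  OK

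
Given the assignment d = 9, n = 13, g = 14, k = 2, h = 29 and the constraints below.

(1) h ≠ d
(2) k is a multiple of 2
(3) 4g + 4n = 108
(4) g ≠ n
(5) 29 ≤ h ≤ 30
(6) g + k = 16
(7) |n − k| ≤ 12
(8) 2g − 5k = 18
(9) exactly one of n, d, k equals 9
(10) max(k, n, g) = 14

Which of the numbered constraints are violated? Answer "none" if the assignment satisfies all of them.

None — every constraint holds.

(1) h = 29, d = 9; distinct  true
(2) 2 / 2 = 1, so 2 divides 2  true
(3) 4g + 4n = 4(14) + 4(13) = 108  true
(4) g = 14, n = 13; distinct  true
(5) h = 29 lies in [29, 30]  true
(6) g + k = 14 + 2 = 16  true
(7) |13 − 2| = 11; 11 ≤ 12  true
(8) 2g − 5k = 2(14) − 5(2) = 18  true
(9) n=13, d=9, k=2; 1 of them equals 9  true
(10) max(2, 13, 14) = 14  true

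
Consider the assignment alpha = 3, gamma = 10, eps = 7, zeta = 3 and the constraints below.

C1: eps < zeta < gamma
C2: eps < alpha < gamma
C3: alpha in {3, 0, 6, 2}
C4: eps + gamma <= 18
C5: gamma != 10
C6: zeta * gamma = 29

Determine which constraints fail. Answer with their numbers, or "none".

Violated: 1, 2, 5, 6.

C1: values 7, 3, 10; eps = 7 is not < zeta = 3 — fails.
C2: values 7, 3, 10; eps = 7 is not < alpha = 3 — fails.
C3: alpha = 3 is in {3, 0, 6, 2} — holds.
C4: eps + gamma = 7 + 10 = 17; 17 ≤ 18 — holds.
C5: gamma = 10, but 10 is required to differ — fails.
C6: zeta * gamma = 3 * 10 = 30, not 29 — fails.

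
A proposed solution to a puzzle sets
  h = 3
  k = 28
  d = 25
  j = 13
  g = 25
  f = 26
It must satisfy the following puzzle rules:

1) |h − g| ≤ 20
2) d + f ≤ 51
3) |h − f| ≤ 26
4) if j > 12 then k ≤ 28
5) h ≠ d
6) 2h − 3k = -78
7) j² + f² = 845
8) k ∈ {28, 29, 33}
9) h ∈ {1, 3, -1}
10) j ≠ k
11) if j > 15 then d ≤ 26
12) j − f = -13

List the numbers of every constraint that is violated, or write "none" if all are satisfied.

1) |3 − 25| = 22; 22 > 20, exceeds bound 20 — violated.
2) d + f = 25 + 26 = 51; 51 ≤ 51 — OK.
3) |3 − 26| = 23; 23 ≤ 26 — OK.
4) j = 13 > 12, so we need k ≤ 28; k = 28 ≤ 28 — OK.
5) h = 3, d = 25; distinct — OK.
6) 2h − 3k = 2(3) − 3(28) = -78 — OK.
7) j² + f² = 13² + 26² = 169 + 676 = 845 — OK.
8) k = 28 is in {28, 29, 33} — OK.
9) h = 3 is in {1, 3, -1} — OK.
10) j = 13, k = 28; distinct — OK.
11) j = 13, not > 15; antecedent false, conditional vacuously true — OK.
12) j − f = 13 − 26 = -13 — OK.

Constraint 1 does not hold.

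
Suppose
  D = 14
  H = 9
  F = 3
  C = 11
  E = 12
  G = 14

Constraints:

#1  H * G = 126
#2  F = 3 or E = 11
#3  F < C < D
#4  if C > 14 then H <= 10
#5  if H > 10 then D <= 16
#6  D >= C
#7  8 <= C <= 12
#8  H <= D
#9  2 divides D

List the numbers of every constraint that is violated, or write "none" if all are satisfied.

Yes — all constraints hold.

#1 H * G = 9 * 14 = 126 — satisfied.
#2 F = 3 = 3 (first disjunct) — satisfied.
#3 values 3 < 11 < 14 — satisfied.
#4 C = 11, not > 14; antecedent false, conditional vacuously true — satisfied.
#5 H = 9, not > 10; antecedent false, conditional vacuously true — satisfied.
#6 D = 14, C = 11; 14 ≥ 11 — satisfied.
#7 C = 11 lies in [8, 12] — satisfied.
#8 H = 9, D = 14; 9 ≤ 14 — satisfied.
#9 14 / 2 = 7, so 2 divides 14 — satisfied.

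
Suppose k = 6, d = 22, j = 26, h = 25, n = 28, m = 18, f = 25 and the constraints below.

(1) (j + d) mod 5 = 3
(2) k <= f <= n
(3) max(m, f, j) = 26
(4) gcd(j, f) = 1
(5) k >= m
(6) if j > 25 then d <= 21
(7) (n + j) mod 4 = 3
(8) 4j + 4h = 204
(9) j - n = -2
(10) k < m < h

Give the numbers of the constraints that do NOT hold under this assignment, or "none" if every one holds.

Constraints 5, 6, and 7 do not hold.

(1) j + d = 48; 48 mod 5 = 3  yes
(2) values 6 <= 25 <= 28  yes
(3) max(18, 25, 26) = 26  yes
(4) gcd(26, 25) = 1  yes
(5) k = 6, m = 18; 6 < 18 (want ≥)  no
(6) j = 26 > 25, so we need d ≤ 21; but d = 22 > 21  no
(7) n + j = 54; 54 mod 4 = 2, not 3  no
(8) 4j + 4h = 4(26) + 4(25) = 204  yes
(9) j - n = 26 - 28 = -2  yes
(10) values 6 < 18 < 25  yes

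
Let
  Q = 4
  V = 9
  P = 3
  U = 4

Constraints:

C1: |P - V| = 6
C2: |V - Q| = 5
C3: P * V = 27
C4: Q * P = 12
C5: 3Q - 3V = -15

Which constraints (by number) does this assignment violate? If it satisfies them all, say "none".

The assignment satisfies every constraint.

C1: |3 - 9| = 6  yes
C2: |9 - 4| = 5  yes
C3: P * V = 3 * 9 = 27  yes
C4: Q * P = 4 * 3 = 12  yes
C5: 3Q - 3V = 3(4) - 3(9) = -15  yes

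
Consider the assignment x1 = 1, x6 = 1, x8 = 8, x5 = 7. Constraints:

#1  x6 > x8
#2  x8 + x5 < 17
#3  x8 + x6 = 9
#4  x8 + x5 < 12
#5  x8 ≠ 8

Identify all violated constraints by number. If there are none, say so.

#1 x6 = 1, x8 = 8; 1 ≤ 8 (want >) — violated.
#2 x8 + x5 = 8 + 7 = 15; 15 < 17 — OK.
#3 x8 + x6 = 8 + 1 = 9 — OK.
#4 x8 + x5 = 8 + 7 = 15; 15 ≥ 12, bound 12 not met — violated.
#5 x8 = 8, but 8 is required to differ — violated.

No — constraints 1, 4, and 5 are not satisfied.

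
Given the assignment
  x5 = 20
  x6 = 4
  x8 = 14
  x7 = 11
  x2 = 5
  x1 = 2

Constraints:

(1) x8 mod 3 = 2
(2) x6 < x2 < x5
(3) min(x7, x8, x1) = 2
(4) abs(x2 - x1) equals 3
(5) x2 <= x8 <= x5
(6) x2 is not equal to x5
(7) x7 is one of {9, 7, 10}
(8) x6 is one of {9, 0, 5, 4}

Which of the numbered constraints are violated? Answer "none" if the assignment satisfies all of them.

(1) 14 mod 3 = 2 — holds.
(2) values 4 < 5 < 20 — holds.
(3) min(11, 14, 2) = 2 — holds.
(4) abs(5 - 2) = 3 — holds.
(5) values 5 <= 14 <= 20 — holds.
(6) x2 = 5, x5 = 20; distinct — holds.
(7) x7 = 11 is not in {9, 7, 10} — fails.
(8) x6 = 4 is in {9, 0, 5, 4} — holds.

Constraint 7 does not hold.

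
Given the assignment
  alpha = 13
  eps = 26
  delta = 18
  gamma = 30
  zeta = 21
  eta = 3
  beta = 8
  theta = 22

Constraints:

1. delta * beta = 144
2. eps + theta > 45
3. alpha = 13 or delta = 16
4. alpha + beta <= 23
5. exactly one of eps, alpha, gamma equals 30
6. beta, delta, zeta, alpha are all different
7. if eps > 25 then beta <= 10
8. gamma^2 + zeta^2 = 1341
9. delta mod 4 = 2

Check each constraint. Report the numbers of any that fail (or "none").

All constraints are satisfied.

1. delta * beta = 18 * 8 = 144  yes
2. eps + theta = 26 + 22 = 48; 48 > 45  yes
3. alpha = 13 = 13 (first disjunct)  yes
4. alpha + beta = 13 + 8 = 21; 21 ≤ 23  yes
5. eps=26, alpha=13, gamma=30; 1 of them equals 30  yes
6. values 8, 18, 21, 13 are pairwise distinct  yes
7. eps = 26 > 25, so we need beta ≤ 10; beta = 8 ≤ 10  yes
8. gamma^2 + zeta^2 = 30^2 + 21^2 = 900 + 441 = 1341  yes
9. 18 mod 4 = 2  yes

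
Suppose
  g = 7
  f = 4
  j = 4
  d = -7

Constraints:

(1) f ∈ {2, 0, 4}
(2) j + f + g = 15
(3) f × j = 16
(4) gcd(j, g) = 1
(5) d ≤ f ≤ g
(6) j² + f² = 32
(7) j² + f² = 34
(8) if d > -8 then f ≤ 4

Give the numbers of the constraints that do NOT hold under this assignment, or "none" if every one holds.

(1) f = 4 is in {2, 0, 4} — holds.
(2) j + f + g = 4 + 4 + 7 = 15 — holds.
(3) f × j = 4 × 4 = 16 — holds.
(4) gcd(4, 7) = 1 — holds.
(5) values -7 ≤ 4 ≤ 7 — holds.
(6) j² + f² = 4² + 4² = 16 + 16 = 32 — holds.
(7) j² + f² = 4² + 4² = 16 + 16 = 32, not 34 — fails.
(8) d = -7 > -8, so we need f ≤ 4; f = 4 ≤ 4 — holds.

Constraint 7 does not hold.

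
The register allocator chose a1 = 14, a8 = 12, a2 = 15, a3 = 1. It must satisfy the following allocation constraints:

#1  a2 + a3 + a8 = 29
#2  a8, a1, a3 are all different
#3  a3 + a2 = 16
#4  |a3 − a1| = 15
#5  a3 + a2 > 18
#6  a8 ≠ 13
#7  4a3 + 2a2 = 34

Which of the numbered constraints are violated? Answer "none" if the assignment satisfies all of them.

Violated: 1, 4, 5.

#1 a2 + a3 + a8 = 15 + 1 + 12 = 28, not 29  no
#2 values 12, 14, 1 are pairwise distinct  yes
#3 a3 + a2 = 1 + 15 = 16  yes
#4 |1 − 14| = 13, not 15  no
#5 a3 + a2 = 1 + 15 = 16; 16 ≤ 18, bound 18 not met  no
#6 a8 = 12, and 12 ≠ 13  yes
#7 4a3 + 2a2 = 4(1) + 2(15) = 34  yes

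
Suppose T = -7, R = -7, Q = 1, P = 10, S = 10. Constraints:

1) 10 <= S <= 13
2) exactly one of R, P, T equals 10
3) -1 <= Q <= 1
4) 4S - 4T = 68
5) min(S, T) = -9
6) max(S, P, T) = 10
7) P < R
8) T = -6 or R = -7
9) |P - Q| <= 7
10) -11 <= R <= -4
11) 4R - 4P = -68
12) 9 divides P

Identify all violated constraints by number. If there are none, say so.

Constraints 5, 7, 9, and 12 are violated.

1) S = 10 lies in [10, 13] — satisfied.
2) R=-7, P=10, T=-7; 1 of them equals 10 — satisfied.
3) Q = 1 lies in [-1, 1] — satisfied.
4) 4S - 4T = 4(10) - 4(-7) = 68 — satisfied.
5) min(10, -7) = -7, not -9 — violated.
6) max(10, 10, -7) = 10 — satisfied.
7) P = 10, R = -7; 10 ≥ -7 (want <) — violated.
8) T = -7 ≠ -6, but R = -7 = -7 (second disjunct) — satisfied.
9) |10 - 1| = 9; 9 > 7, exceeds bound 7 — violated.
10) R = -7 lies in [-11, -4] — satisfied.
11) 4R - 4P = 4(-7) - 4(10) = -68 — satisfied.
12) 10 = 9*1 + 1, so 9 does not divide 10 — violated.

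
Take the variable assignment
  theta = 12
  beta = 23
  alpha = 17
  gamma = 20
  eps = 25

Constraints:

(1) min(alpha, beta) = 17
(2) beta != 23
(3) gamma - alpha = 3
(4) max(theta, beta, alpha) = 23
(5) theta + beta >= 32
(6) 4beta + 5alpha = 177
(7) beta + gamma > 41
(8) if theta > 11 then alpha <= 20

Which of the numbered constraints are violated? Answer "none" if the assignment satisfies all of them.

Violated: 2.

(1) min(17, 23) = 17  ✓
(2) beta = 23, but 23 is required to differ  ✗
(3) gamma - alpha = 20 - 17 = 3  ✓
(4) max(12, 23, 17) = 23  ✓
(5) theta + beta = 12 + 23 = 35; 35 ≥ 32  ✓
(6) 4beta + 5alpha = 4(23) + 5(17) = 177  ✓
(7) beta + gamma = 23 + 20 = 43; 43 > 41  ✓
(8) theta = 12 > 11, so we need alpha ≤ 20; alpha = 17 ≤ 20  ✓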